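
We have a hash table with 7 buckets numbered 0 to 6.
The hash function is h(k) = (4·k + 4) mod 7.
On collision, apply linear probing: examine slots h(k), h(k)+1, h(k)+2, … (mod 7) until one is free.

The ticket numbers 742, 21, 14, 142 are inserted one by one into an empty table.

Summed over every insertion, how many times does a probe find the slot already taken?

5

742: h=4 -> slot 4
21: h=4, probe 4,5 -> slot 5
14: h=4, probe 4,5,6 -> slot 6
142: h=5, probe 5,6,0 -> slot 0
Table: [142, -, -, -, 742, 21, 14]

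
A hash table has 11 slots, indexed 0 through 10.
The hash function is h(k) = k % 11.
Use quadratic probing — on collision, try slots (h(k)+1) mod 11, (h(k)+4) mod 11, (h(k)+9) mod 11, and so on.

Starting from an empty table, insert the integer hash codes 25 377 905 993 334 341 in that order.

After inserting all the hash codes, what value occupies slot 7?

Insert 25: h=3, slot 3 empty → index 3.
Insert 377: h=3, slot 3 occupied → index 4.
Insert 905: h=3, slots 3,4 occupied → index 7.
Insert 993: h=3, slots 3,4,7 occupied → index 1.
Insert 334: h=4, slot 4 occupied → index 5.
Insert 341: h=0, slot 0 empty → index 0.
Table: [341, 993, _, 25, 377, 334, _, 905, _, _, _]

905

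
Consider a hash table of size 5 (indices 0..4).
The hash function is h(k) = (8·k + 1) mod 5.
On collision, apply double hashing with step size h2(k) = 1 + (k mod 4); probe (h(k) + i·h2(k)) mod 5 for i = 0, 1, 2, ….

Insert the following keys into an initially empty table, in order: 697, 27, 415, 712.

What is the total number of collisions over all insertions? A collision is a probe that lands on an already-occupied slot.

3

697: h=2 → slot 2
27: h=2, h2=4, probe 2,1 → slot 1
415: h=1, h2=4, probe 1,0 → slot 0
712: h=2, h2=1, probe 2,3 → slot 3
Table: [415, 27, 697, 712, .]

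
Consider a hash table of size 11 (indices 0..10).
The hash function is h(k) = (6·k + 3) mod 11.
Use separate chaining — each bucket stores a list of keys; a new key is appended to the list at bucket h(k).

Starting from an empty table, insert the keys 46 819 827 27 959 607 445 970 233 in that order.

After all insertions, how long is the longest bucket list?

6

Insert 46: h=4, bucket 4 empty → new chain.
Insert 819: h=0, bucket 0 empty → new chain.
Insert 827: h=4, bucket 4 nonempty → append to chain.
Insert 27: h=0, bucket 0 nonempty → append to chain.
Insert 959: h=4, bucket 4 nonempty → append to chain.
Insert 607: h=4, bucket 4 nonempty → append to chain.
Insert 445: h=0, bucket 0 nonempty → append to chain.
Insert 970: h=4, bucket 4 nonempty → append to chain.
Insert 233: h=4, bucket 4 nonempty → append to chain.
Final buckets:
0: 819 -> 27 -> 445
1: .
2: .
3: .
4: 46 -> 827 -> 959 -> 607 -> 970 -> 233
5: .
6: .
7: .
8: .
9: .
10: .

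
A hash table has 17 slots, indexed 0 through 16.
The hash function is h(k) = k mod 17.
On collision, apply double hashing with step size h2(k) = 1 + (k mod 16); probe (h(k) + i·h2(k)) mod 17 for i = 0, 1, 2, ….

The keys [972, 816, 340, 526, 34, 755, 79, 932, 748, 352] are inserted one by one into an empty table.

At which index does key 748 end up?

13

972 hashes to 3; slot 3 is free -> place at 3.
816 hashes to 0; slot 0 is free -> place at 0.
340 hashes to 0, h2=5; 0 taken -> place at 5.
526 hashes to 16; slot 16 is free -> place at 16.
34 hashes to 0, h2=3; 0,3 taken -> place at 6.
755 hashes to 7; slot 7 is free -> place at 7.
79 hashes to 11; slot 11 is free -> place at 11.
932 hashes to 14; slot 14 is free -> place at 14.
748 hashes to 0, h2=13; 0 taken -> place at 13.
352 hashes to 12; slot 12 is free -> place at 12.
Table: [816, ∅, ∅, 972, ∅, 340, 34, 755, ∅, ∅, ∅, 79, 352, 748, 932, ∅, 526]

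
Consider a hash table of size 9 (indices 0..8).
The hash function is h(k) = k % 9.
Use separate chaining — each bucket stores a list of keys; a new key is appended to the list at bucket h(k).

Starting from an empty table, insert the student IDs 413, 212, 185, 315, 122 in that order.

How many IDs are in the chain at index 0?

Insert 413: h=8, bucket 8 empty → new chain.
Insert 212: h=5, bucket 5 empty → new chain.
Insert 185: h=5, bucket 5 nonempty → append to chain.
Insert 315: h=0, bucket 0 empty → new chain.
Insert 122: h=5, bucket 5 nonempty → append to chain.
Final buckets:
0: 315
1: _
2: _
3: _
4: _
5: 212 -> 185 -> 122
6: _
7: _
8: 413

1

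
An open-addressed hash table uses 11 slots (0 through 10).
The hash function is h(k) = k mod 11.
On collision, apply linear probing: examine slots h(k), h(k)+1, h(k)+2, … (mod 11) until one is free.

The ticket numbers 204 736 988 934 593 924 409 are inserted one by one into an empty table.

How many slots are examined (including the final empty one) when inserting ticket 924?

Insert 204: h=6, slot 6 empty -> index 6.
Insert 736: h=10, slot 10 empty -> index 10.
Insert 988: h=9, slot 9 empty -> index 9.
Insert 934: h=10, slot 10 occupied -> index 0.
Insert 593: h=10, slots 10,0 occupied -> index 1.
Insert 924: h=0, slots 0,1 occupied -> index 2.
Insert 409: h=2, slot 2 occupied -> index 3.
Table: [934, 593, 924, 409, ., ., 204, ., ., 988, 736]

3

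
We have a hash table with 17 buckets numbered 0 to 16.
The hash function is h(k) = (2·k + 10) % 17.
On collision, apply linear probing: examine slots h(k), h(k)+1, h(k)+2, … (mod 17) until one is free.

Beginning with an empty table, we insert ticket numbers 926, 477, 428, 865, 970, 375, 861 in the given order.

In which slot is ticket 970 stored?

13

926: h=9 => slot 9
477: h=12 => slot 12
428: h=16 => slot 16
865: h=6 => slot 6
970: h=12, probe 12,13 => slot 13
375: h=12, probe 12,13,14 => slot 14
861: h=15 => slot 15
Table: [., ., ., ., ., ., 865, ., ., 926, ., ., 477, 970, 375, 861, 428]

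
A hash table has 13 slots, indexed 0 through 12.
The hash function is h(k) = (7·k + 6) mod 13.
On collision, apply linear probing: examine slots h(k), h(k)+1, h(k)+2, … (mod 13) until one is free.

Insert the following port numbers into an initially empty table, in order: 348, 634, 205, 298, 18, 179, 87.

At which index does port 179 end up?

3

Insert 348: h=11, slot 11 empty → index 11.
Insert 634: h=11, slot 11 occupied → index 12.
Insert 205: h=11, slots 11,12 occupied → index 0.
Insert 298: h=12, slots 12,0 occupied → index 1.
Insert 18: h=2, slot 2 empty → index 2.
Insert 179: h=11, slots 11,12,0,1,2 occupied → index 3.
Insert 87: h=4, slot 4 empty → index 4.
Table: [205, 298, 18, 179, 87, ., ., ., ., ., ., 348, 634]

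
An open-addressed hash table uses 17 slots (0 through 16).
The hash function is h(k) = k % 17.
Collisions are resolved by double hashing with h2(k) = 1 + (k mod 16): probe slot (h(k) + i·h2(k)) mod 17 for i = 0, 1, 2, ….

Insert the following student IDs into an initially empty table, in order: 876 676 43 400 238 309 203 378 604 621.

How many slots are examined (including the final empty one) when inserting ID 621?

876 hashes to 9; slot 9 is free => place at 9.
676 hashes to 13; slot 13 is free => place at 13.
43 hashes to 9, h2=12; 9 taken => place at 4.
400 hashes to 9, h2=1; 9 taken => place at 10.
238 hashes to 0; slot 0 is free => place at 0.
309 hashes to 3; slot 3 is free => place at 3.
203 hashes to 16; slot 16 is free => place at 16.
378 hashes to 4, h2=11; 4 taken => place at 15.
604 hashes to 9, h2=13; 9 taken => place at 5.
621 hashes to 9, h2=14; 9 taken => place at 6.
Table: [238, ., ., 309, 43, 604, 621, ., ., 876, 400, ., ., 676, ., 378, 203]

2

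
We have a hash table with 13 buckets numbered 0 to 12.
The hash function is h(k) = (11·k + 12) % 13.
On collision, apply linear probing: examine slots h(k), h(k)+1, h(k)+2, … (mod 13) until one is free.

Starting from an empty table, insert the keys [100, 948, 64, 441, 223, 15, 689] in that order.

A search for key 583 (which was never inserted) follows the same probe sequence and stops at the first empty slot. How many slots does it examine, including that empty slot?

2

Insert 100: h=7, slot 7 empty → index 7.
Insert 948: h=1, slot 1 empty → index 1.
Insert 64: h=1, slot 1 occupied → index 2.
Insert 441: h=1, slots 1,2 occupied → index 3.
Insert 223: h=8, slot 8 empty → index 8.
Insert 15: h=8, slot 8 occupied → index 9.
Insert 689: h=12, slot 12 empty → index 12.
Table: [∅, 948, 64, 441, ∅, ∅, ∅, 100, 223, 15, ∅, ∅, 689]
Lookup 583: h=3, probe 3,4 → slot 4 empty, not found.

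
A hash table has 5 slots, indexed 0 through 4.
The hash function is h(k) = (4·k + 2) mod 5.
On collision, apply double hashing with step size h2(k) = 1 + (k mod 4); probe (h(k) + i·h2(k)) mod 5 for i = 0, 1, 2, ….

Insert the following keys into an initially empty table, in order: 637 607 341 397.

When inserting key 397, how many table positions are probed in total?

2

Insert 637: h=0, slot 0 empty → index 0.
Insert 607: h=0, h2=4, slot 0 occupied → index 4.
Insert 341: h=1, slot 1 empty → index 1.
Insert 397: h=0, h2=2, slot 0 occupied → index 2.
Table: [637, 341, 397, -, 607]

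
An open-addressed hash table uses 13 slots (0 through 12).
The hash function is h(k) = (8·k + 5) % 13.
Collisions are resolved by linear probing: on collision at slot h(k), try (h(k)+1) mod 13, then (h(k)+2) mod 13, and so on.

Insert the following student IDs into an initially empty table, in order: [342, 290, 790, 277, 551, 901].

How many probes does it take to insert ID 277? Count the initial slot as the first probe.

3

342 hashes to 11; slot 11 is free -> place at 11.
290 hashes to 11; 11 taken -> place at 12.
790 hashes to 7; slot 7 is free -> place at 7.
277 hashes to 11; 11,12 taken -> place at 0.
551 hashes to 6; slot 6 is free -> place at 6.
901 hashes to 11; 11,12,0 taken -> place at 1.
Table: [277, 901, ., ., ., ., 551, 790, ., ., ., 342, 290]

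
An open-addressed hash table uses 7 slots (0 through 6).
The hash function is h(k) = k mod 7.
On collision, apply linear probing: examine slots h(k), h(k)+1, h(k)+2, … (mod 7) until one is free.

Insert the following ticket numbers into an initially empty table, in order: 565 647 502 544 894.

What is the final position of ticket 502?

6

565 hashes to 5; slot 5 is free -> place at 5.
647 hashes to 3; slot 3 is free -> place at 3.
502 hashes to 5; 5 taken -> place at 6.
544 hashes to 5; 5,6 taken -> place at 0.
894 hashes to 5; 5,6,0 taken -> place at 1.
Table: [544, 894, _, 647, _, 565, 502]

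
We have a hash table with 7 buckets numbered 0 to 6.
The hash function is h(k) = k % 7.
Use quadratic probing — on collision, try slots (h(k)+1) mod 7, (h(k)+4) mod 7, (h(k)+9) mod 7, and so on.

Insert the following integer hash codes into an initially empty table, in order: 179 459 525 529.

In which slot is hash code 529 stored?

1

Insert 179: h=4, slot 4 empty => index 4.
Insert 459: h=4, slot 4 occupied => index 5.
Insert 525: h=0, slot 0 empty => index 0.
Insert 529: h=4, slots 4,5 occupied => index 1.
Table: [525, 529, ∅, ∅, 179, 459, ∅]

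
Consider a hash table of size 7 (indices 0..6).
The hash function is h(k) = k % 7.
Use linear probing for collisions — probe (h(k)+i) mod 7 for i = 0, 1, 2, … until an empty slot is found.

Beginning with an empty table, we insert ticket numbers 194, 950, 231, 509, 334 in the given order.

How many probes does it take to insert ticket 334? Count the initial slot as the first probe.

194 hashes to 5; slot 5 is free => place at 5.
950 hashes to 5; 5 taken => place at 6.
231 hashes to 0; slot 0 is free => place at 0.
509 hashes to 5; 5,6,0 taken => place at 1.
334 hashes to 5; 5,6,0,1 taken => place at 2.
Table: [231, 509, 334, ., ., 194, 950]

5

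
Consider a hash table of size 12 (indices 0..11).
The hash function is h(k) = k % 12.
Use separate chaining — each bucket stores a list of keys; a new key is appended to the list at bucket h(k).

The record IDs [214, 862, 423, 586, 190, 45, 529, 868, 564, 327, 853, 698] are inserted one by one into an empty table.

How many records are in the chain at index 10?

4

214 → bucket 10
862 → bucket 10 (collision)
423 → bucket 3
586 → bucket 10 (collision)
190 → bucket 10 (collision)
45 → bucket 9
529 → bucket 1
868 → bucket 4
564 → bucket 0
327 → bucket 3 (collision)
853 → bucket 1 (collision)
698 → bucket 2
Final buckets:
0: 564
1: 529 -> 853
2: 698
3: 423 -> 327
4: 868
5: .
6: .
7: .
8: .
9: 45
10: 214 -> 862 -> 586 -> 190
11: .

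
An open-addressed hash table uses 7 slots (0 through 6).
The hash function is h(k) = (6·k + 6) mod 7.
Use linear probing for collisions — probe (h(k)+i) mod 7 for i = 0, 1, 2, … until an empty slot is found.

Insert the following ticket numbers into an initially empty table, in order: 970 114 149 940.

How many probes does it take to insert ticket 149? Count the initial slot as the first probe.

2

970: h=2 => slot 2
114: h=4 => slot 4
149: h=4, probe 4,5 => slot 5
940: h=4, probe 4,5,6 => slot 6
Table: [∅, ∅, 970, ∅, 114, 149, 940]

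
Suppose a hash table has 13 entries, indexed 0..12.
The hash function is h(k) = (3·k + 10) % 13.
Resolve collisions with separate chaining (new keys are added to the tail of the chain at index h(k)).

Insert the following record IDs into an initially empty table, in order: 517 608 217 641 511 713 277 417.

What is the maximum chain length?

517 -> bucket 1
608 -> bucket 1 (collision)
217 -> bucket 11
641 -> bucket 9
511 -> bucket 9 (collision)
713 -> bucket 4
277 -> bucket 9 (collision)
417 -> bucket 0
Final buckets:
0: 417
1: 517 -> 608
2: _
3: _
4: 713
5: _
6: _
7: _
8: _
9: 641 -> 511 -> 277
10: _
11: 217
12: _

3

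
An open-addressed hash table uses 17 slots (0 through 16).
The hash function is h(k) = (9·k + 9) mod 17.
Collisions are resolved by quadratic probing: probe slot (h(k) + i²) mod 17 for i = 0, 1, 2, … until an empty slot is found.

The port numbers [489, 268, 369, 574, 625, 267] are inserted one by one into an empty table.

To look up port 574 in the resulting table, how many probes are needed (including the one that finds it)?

3

489 hashes to 7; slot 7 is free -> place at 7.
268 hashes to 7; 7 taken -> place at 8.
369 hashes to 15; slot 15 is free -> place at 15.
574 hashes to 7; 7,8 taken -> place at 11.
625 hashes to 7; 7,8,11 taken -> place at 16.
267 hashes to 15; 15,16 taken -> place at 2.
Table: [., ., 267, ., ., ., ., 489, 268, ., ., 574, ., ., ., 369, 625]
Lookup 574: h=7, probe 7,8,11 → found at 11.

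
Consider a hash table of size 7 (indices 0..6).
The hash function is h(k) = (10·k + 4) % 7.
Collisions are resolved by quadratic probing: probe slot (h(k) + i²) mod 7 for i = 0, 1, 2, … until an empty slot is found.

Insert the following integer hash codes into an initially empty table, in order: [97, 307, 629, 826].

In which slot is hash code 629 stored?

5

97 hashes to 1; slot 1 is free → place at 1.
307 hashes to 1; 1 taken → place at 2.
629 hashes to 1; 1,2 taken → place at 5.
826 hashes to 4; slot 4 is free → place at 4.
Table: [_, 97, 307, _, 826, 629, _]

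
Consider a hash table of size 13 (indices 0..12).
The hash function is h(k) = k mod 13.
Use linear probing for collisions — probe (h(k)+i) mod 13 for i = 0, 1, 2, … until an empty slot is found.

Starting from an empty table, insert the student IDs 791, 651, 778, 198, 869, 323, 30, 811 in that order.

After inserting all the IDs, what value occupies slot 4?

30

791 hashes to 11; slot 11 is free => place at 11.
651 hashes to 1; slot 1 is free => place at 1.
778 hashes to 11; 11 taken => place at 12.
198 hashes to 3; slot 3 is free => place at 3.
869 hashes to 11; 11,12 taken => place at 0.
323 hashes to 11; 11,12,0,1 taken => place at 2.
30 hashes to 4; slot 4 is free => place at 4.
811 hashes to 5; slot 5 is free => place at 5.
Table: [869, 651, 323, 198, 30, 811, —, —, —, —, —, 791, 778]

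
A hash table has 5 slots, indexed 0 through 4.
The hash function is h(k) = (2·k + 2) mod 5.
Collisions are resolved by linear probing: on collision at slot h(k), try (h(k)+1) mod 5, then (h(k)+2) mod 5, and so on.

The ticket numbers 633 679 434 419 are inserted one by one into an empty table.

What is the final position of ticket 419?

Insert 633: h=3, slot 3 empty => index 3.
Insert 679: h=0, slot 0 empty => index 0.
Insert 434: h=0, slot 0 occupied => index 1.
Insert 419: h=0, slots 0,1 occupied => index 2.
Table: [679, 434, 419, 633, —]

2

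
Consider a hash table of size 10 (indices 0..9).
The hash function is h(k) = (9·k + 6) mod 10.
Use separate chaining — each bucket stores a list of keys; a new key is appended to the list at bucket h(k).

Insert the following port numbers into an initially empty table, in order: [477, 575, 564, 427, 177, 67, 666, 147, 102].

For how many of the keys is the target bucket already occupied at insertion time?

Insert 477: h=9, bucket 9 empty → new chain.
Insert 575: h=1, bucket 1 empty → new chain.
Insert 564: h=2, bucket 2 empty → new chain.
Insert 427: h=9, bucket 9 nonempty → append to chain.
Insert 177: h=9, bucket 9 nonempty → append to chain.
Insert 67: h=9, bucket 9 nonempty → append to chain.
Insert 666: h=0, bucket 0 empty → new chain.
Insert 147: h=9, bucket 9 nonempty → append to chain.
Insert 102: h=4, bucket 4 empty → new chain.
Final buckets:
0: 666
1: 575
2: 564
3: _
4: 102
5: _
6: _
7: _
8: _
9: 477 -> 427 -> 177 -> 67 -> 147

4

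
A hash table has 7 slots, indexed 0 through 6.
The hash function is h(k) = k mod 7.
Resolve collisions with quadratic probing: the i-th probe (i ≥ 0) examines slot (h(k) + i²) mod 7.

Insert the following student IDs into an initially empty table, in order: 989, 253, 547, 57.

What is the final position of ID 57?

3

Insert 989: h=2, slot 2 empty => index 2.
Insert 253: h=1, slot 1 empty => index 1.
Insert 547: h=1, slots 1,2 occupied => index 5.
Insert 57: h=1, slots 1,2,5 occupied => index 3.
Table: [∅, 253, 989, 57, ∅, 547, ∅]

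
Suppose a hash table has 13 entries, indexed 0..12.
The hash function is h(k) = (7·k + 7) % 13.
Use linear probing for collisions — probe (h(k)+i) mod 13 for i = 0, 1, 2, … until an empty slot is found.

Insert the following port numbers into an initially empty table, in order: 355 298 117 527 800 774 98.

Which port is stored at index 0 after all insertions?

355 hashes to 9; slot 9 is free => place at 9.
298 hashes to 0; slot 0 is free => place at 0.
117 hashes to 7; slot 7 is free => place at 7.
527 hashes to 4; slot 4 is free => place at 4.
800 hashes to 4; 4 taken => place at 5.
774 hashes to 4; 4,5 taken => place at 6.
98 hashes to 4; 4,5,6,7 taken => place at 8.
Table: [298, ., ., ., 527, 800, 774, 117, 98, 355, ., ., .]

298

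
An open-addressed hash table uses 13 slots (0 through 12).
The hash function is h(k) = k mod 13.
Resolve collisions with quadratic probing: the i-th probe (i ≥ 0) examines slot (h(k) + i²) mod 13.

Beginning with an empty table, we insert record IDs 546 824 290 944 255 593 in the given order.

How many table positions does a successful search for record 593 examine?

3

Insert 546: h=0, slot 0 empty → index 0.
Insert 824: h=5, slot 5 empty → index 5.
Insert 290: h=4, slot 4 empty → index 4.
Insert 944: h=8, slot 8 empty → index 8.
Insert 255: h=8, slot 8 occupied → index 9.
Insert 593: h=8, slots 8,9 occupied → index 12.
Table: [546, -, -, -, 290, 824, -, -, 944, 255, -, -, 593]
Lookup 593: h=8, probe 8,9,12 → found at 12.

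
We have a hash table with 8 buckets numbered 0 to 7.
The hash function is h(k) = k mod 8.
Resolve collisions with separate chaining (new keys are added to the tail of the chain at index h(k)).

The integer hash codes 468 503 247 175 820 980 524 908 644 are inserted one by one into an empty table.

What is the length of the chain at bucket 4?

6

468 → bucket 4
503 → bucket 7
247 → bucket 7 (collision)
175 → bucket 7 (collision)
820 → bucket 4 (collision)
980 → bucket 4 (collision)
524 → bucket 4 (collision)
908 → bucket 4 (collision)
644 → bucket 4 (collision)
Final buckets:
0: .
1: .
2: .
3: .
4: 468 -> 820 -> 980 -> 524 -> 908 -> 644
5: .
6: .
7: 503 -> 247 -> 175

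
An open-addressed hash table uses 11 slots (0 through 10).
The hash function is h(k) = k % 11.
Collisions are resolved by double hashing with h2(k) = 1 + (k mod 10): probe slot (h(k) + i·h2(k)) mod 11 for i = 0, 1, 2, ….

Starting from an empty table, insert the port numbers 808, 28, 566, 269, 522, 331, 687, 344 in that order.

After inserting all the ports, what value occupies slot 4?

269

Insert 808: h=5, slot 5 empty → index 5.
Insert 28: h=6, slot 6 empty → index 6.
Insert 566: h=5, h2=7, slot 5 occupied → index 1.
Insert 269: h=5, h2=10, slot 5 occupied → index 4.
Insert 522: h=5, h2=3, slot 5 occupied → index 8.
Insert 331: h=1, h2=2, slot 1 occupied → index 3.
Insert 687: h=5, h2=8, slot 5 occupied → index 2.
Insert 344: h=3, h2=5, slots 3,8,2 occupied → index 7.
Table: [—, 566, 687, 331, 269, 808, 28, 344, 522, —, —]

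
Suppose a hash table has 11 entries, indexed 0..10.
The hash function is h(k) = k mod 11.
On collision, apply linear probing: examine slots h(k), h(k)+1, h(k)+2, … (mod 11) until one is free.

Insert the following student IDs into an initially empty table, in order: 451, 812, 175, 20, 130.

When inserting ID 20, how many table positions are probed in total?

4

451: h=0 → slot 0
812: h=9 → slot 9
175: h=10 → slot 10
20: h=9, probe 9,10,0,1 → slot 1
130: h=9, probe 9,10,0,1,2 → slot 2
Table: [451, 20, 130, ∅, ∅, ∅, ∅, ∅, ∅, 812, 175]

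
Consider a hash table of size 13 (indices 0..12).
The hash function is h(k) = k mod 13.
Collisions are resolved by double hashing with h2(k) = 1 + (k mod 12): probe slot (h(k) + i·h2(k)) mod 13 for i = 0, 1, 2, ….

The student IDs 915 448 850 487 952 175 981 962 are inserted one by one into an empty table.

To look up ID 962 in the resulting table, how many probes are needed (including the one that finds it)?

915: h=5 => slot 5
448: h=6 => slot 6
850: h=5, h2=11, probe 5,3 => slot 3
487: h=6, h2=8, probe 6,1 => slot 1
952: h=3, h2=5, probe 3,8 => slot 8
175: h=6, h2=8, probe 6,1,9 => slot 9
981: h=6, h2=10, probe 6,3,0 => slot 0
962: h=0, h2=3, probe 0,3,6,9,12 => slot 12
Table: [981, 487, ., 850, ., 915, 448, ., 952, 175, ., ., 962]
Lookup 962: h=0, h2=3, probe 0,3,6,9,12 → found at 12.

5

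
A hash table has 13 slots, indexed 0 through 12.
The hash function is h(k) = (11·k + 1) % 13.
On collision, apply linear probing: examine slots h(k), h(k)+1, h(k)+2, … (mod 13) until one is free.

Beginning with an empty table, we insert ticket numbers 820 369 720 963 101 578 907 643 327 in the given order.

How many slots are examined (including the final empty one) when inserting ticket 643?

Insert 820: h=12, slot 12 empty → index 12.
Insert 369: h=4, slot 4 empty → index 4.
Insert 720: h=4, slot 4 occupied → index 5.
Insert 963: h=12, slot 12 occupied → index 0.
Insert 101: h=7, slot 7 empty → index 7.
Insert 578: h=2, slot 2 empty → index 2.
Insert 907: h=7, slot 7 occupied → index 8.
Insert 643: h=2, slot 2 occupied → index 3.
Insert 327: h=10, slot 10 empty → index 10.
Table: [963, _, 578, 643, 369, 720, _, 101, 907, _, 327, _, 820]

2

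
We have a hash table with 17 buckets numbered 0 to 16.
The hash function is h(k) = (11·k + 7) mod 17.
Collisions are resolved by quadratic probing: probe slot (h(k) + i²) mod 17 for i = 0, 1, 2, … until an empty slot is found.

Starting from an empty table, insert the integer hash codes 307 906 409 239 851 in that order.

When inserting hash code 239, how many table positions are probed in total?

Insert 307: h=1, slot 1 empty -> index 1.
Insert 906: h=11, slot 11 empty -> index 11.
Insert 409: h=1, slot 1 occupied -> index 2.
Insert 239: h=1, slots 1,2 occupied -> index 5.
Insert 851: h=1, slots 1,2,5 occupied -> index 10.
Table: [—, 307, 409, —, —, 239, —, —, —, —, 851, 906, —, —, —, —, —]

3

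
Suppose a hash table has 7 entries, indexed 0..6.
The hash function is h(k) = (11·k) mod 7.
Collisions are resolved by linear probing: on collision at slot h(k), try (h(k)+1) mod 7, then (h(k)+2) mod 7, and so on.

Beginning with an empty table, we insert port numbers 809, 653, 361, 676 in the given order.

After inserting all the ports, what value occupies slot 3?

361

809 hashes to 2; slot 2 is free -> place at 2.
653 hashes to 1; slot 1 is free -> place at 1.
361 hashes to 2; 2 taken -> place at 3.
676 hashes to 2; 2,3 taken -> place at 4.
Table: [., 653, 809, 361, 676, ., .]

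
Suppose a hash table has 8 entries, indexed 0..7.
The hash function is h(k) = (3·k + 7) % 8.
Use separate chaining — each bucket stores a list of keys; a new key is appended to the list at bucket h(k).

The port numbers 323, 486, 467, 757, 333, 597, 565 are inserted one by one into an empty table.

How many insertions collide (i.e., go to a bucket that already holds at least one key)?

4

Insert 323: h=0, bucket 0 empty -> new chain.
Insert 486: h=1, bucket 1 empty -> new chain.
Insert 467: h=0, bucket 0 nonempty -> append to chain.
Insert 757: h=6, bucket 6 empty -> new chain.
Insert 333: h=6, bucket 6 nonempty -> append to chain.
Insert 597: h=6, bucket 6 nonempty -> append to chain.
Insert 565: h=6, bucket 6 nonempty -> append to chain.
Final buckets:
0: 323 -> 467
1: 486
2: -
3: -
4: -
5: -
6: 757 -> 333 -> 597 -> 565
7: -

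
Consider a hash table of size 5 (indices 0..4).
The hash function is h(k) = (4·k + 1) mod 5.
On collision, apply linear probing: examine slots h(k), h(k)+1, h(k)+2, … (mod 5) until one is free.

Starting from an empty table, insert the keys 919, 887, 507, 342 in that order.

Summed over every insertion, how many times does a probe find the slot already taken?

3

Insert 919: h=2, slot 2 empty -> index 2.
Insert 887: h=4, slot 4 empty -> index 4.
Insert 507: h=4, slot 4 occupied -> index 0.
Insert 342: h=4, slots 4,0 occupied -> index 1.
Table: [507, 342, 919, ., 887]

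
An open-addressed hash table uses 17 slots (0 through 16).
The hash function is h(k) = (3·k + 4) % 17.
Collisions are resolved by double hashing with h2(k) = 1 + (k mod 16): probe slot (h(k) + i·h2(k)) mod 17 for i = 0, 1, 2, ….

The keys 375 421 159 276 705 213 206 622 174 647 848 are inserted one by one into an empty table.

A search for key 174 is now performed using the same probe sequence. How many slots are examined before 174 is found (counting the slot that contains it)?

375 hashes to 7; slot 7 is free → place at 7.
421 hashes to 9; slot 9 is free → place at 9.
159 hashes to 5; slot 5 is free → place at 5.
276 hashes to 16; slot 16 is free → place at 16.
705 hashes to 11; slot 11 is free → place at 11.
213 hashes to 14; slot 14 is free → place at 14.
206 hashes to 10; slot 10 is free → place at 10.
622 hashes to 0; slot 0 is free → place at 0.
174 hashes to 16, h2=15; 16,14 taken → place at 12.
647 hashes to 7, h2=8; 7 taken → place at 15.
848 hashes to 15, h2=1; 15,16,0 taken → place at 1.
Table: [622, 848, _, _, _, 159, _, 375, _, 421, 206, 705, 174, _, 213, 647, 276]
Lookup 174: h=16, h2=15, probe 16,14,12 → found at 12.

3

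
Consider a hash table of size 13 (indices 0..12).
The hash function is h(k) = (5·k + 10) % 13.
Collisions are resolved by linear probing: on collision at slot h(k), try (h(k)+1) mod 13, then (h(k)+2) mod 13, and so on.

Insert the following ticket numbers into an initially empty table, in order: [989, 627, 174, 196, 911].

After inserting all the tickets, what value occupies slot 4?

989 hashes to 2; slot 2 is free => place at 2.
627 hashes to 12; slot 12 is free => place at 12.
174 hashes to 9; slot 9 is free => place at 9.
196 hashes to 2; 2 taken => place at 3.
911 hashes to 2; 2,3 taken => place at 4.
Table: [-, -, 989, 196, 911, -, -, -, -, 174, -, -, 627]

911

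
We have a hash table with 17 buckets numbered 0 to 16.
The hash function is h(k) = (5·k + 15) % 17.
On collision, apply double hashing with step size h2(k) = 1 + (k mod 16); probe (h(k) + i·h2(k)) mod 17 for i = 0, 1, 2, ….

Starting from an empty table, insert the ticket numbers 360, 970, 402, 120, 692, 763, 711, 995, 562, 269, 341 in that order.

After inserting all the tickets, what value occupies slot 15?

341

360: h=13 → slot 13
970: h=3 → slot 3
402: h=2 → slot 2
120: h=3, h2=9, probe 3,12 → slot 12
692: h=7 → slot 7
763: h=5 → slot 5
711: h=0 → slot 0
995: h=9 → slot 9
562: h=3, h2=3, probe 3,6 → slot 6
269: h=0, h2=14, probe 0,14 → slot 14
341: h=3, h2=6, probe 3,9,15 → slot 15
Table: [711, ., 402, 970, ., 763, 562, 692, ., 995, ., ., 120, 360, 269, 341, .]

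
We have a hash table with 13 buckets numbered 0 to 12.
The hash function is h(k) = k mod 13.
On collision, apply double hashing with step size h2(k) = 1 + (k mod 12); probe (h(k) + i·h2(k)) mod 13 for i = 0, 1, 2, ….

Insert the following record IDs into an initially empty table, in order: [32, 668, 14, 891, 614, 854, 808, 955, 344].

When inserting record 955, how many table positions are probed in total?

4

Insert 32: h=6, slot 6 empty => index 6.
Insert 668: h=5, slot 5 empty => index 5.
Insert 14: h=1, slot 1 empty => index 1.
Insert 891: h=7, slot 7 empty => index 7.
Insert 614: h=3, slot 3 empty => index 3.
Insert 854: h=9, slot 9 empty => index 9.
Insert 808: h=2, slot 2 empty => index 2.
Insert 955: h=6, h2=8, slots 6,1,9 occupied => index 4.
Insert 344: h=6, h2=9, slots 6,2 occupied => index 11.
Table: [∅, 14, 808, 614, 955, 668, 32, 891, ∅, 854, ∅, 344, ∅]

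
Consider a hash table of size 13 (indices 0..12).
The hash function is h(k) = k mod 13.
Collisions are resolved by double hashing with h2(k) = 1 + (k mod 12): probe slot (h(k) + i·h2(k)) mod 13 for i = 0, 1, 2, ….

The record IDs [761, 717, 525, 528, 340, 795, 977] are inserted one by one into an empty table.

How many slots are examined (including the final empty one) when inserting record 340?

761: h=7 → slot 7
717: h=2 → slot 2
525: h=5 → slot 5
528: h=8 → slot 8
340: h=2, h2=5, probe 2,7,12 → slot 12
795: h=2, h2=4, probe 2,6 → slot 6
977: h=2, h2=6, probe 2,8,1 → slot 1
Table: [., 977, 717, ., ., 525, 795, 761, 528, ., ., ., 340]

3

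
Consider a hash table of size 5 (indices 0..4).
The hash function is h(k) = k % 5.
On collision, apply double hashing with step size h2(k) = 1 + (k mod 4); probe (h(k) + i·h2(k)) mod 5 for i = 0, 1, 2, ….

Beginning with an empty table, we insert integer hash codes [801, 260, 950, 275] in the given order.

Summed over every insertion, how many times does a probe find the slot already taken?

2

801 hashes to 1; slot 1 is free → place at 1.
260 hashes to 0; slot 0 is free → place at 0.
950 hashes to 0, h2=3; 0 taken → place at 3.
275 hashes to 0, h2=4; 0 taken → place at 4.
Table: [260, 801, ∅, 950, 275]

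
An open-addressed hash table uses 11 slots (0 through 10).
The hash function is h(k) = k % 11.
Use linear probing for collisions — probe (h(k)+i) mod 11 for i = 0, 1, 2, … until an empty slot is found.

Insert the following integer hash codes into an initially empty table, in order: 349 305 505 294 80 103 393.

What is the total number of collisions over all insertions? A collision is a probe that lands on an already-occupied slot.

8

349 hashes to 8; slot 8 is free => place at 8.
305 hashes to 8; 8 taken => place at 9.
505 hashes to 10; slot 10 is free => place at 10.
294 hashes to 8; 8,9,10 taken => place at 0.
80 hashes to 3; slot 3 is free => place at 3.
103 hashes to 4; slot 4 is free => place at 4.
393 hashes to 8; 8,9,10,0 taken => place at 1.
Table: [294, 393, -, 80, 103, -, -, -, 349, 305, 505]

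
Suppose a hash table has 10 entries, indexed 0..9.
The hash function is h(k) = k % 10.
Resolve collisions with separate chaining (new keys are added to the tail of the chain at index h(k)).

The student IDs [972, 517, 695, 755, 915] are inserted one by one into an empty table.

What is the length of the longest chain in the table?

3

Insert 972: h=2, bucket 2 empty → new chain.
Insert 517: h=7, bucket 7 empty → new chain.
Insert 695: h=5, bucket 5 empty → new chain.
Insert 755: h=5, bucket 5 nonempty → append to chain.
Insert 915: h=5, bucket 5 nonempty → append to chain.
Final buckets:
0: _
1: _
2: 972
3: _
4: _
5: 695 -> 755 -> 915
6: _
7: 517
8: _
9: _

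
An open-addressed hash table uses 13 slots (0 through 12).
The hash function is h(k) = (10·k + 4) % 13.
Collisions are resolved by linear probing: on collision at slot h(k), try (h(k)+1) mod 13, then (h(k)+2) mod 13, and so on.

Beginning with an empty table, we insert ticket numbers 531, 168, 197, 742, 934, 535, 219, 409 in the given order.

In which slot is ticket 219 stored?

2

531 hashes to 10; slot 10 is free => place at 10.
168 hashes to 7; slot 7 is free => place at 7.
197 hashes to 11; slot 11 is free => place at 11.
742 hashes to 1; slot 1 is free => place at 1.
934 hashes to 10; 10,11 taken => place at 12.
535 hashes to 11; 11,12 taken => place at 0.
219 hashes to 10; 10,11,12,0,1 taken => place at 2.
409 hashes to 12; 12,0,1,2 taken => place at 3.
Table: [535, 742, 219, 409, ., ., ., 168, ., ., 531, 197, 934]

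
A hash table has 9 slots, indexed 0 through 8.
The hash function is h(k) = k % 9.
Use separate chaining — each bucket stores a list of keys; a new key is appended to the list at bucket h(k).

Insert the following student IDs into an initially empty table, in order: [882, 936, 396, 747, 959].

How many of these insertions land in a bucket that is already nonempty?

3

882 -> bucket 0
936 -> bucket 0 (collision)
396 -> bucket 0 (collision)
747 -> bucket 0 (collision)
959 -> bucket 5
Final buckets:
0: 882 -> 936 -> 396 -> 747
1: ∅
2: ∅
3: ∅
4: ∅
5: 959
6: ∅
7: ∅
8: ∅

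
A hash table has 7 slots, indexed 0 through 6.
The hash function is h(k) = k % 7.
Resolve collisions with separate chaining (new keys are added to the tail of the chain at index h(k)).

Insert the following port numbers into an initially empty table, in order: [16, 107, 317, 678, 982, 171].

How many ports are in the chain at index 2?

Insert 16: h=2, bucket 2 empty -> new chain.
Insert 107: h=2, bucket 2 nonempty -> append to chain.
Insert 317: h=2, bucket 2 nonempty -> append to chain.
Insert 678: h=6, bucket 6 empty -> new chain.
Insert 982: h=2, bucket 2 nonempty -> append to chain.
Insert 171: h=3, bucket 3 empty -> new chain.
Final buckets:
0: -
1: -
2: 16 -> 107 -> 317 -> 982
3: 171
4: -
5: -
6: 678

4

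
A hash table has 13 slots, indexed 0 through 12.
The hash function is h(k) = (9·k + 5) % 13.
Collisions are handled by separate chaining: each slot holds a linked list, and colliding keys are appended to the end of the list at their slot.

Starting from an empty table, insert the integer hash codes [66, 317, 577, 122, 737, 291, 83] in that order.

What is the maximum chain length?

Insert 66: h=1, bucket 1 empty -> new chain.
Insert 317: h=11, bucket 11 empty -> new chain.
Insert 577: h=11, bucket 11 nonempty -> append to chain.
Insert 122: h=11, bucket 11 nonempty -> append to chain.
Insert 737: h=8, bucket 8 empty -> new chain.
Insert 291: h=11, bucket 11 nonempty -> append to chain.
Insert 83: h=11, bucket 11 nonempty -> append to chain.
Final buckets:
0: -
1: 66
2: -
3: -
4: -
5: -
6: -
7: -
8: 737
9: -
10: -
11: 317 -> 577 -> 122 -> 291 -> 83
12: -

5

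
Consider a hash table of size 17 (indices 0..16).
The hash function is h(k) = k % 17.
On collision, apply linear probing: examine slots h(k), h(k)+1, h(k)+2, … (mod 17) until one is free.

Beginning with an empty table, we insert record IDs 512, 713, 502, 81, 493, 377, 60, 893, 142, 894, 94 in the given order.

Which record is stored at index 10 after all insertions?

60

512 hashes to 2; slot 2 is free → place at 2.
713 hashes to 16; slot 16 is free → place at 16.
502 hashes to 9; slot 9 is free → place at 9.
81 hashes to 13; slot 13 is free → place at 13.
493 hashes to 0; slot 0 is free → place at 0.
377 hashes to 3; slot 3 is free → place at 3.
60 hashes to 9; 9 taken → place at 10.
893 hashes to 9; 9,10 taken → place at 11.
142 hashes to 6; slot 6 is free → place at 6.
894 hashes to 10; 10,11 taken → place at 12.
94 hashes to 9; 9,10,11,12,13 taken → place at 14.
Table: [493, ., 512, 377, ., ., 142, ., ., 502, 60, 893, 894, 81, 94, ., 713]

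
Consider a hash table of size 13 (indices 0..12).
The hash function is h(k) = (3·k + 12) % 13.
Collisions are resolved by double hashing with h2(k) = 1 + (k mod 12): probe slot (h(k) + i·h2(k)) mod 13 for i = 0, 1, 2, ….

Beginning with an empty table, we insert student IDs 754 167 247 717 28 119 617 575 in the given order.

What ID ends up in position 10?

754: h=12 → slot 12
167: h=6 → slot 6
247: h=12, h2=8, probe 12,7 → slot 7
717: h=5 → slot 5
28: h=5, h2=5, probe 5,10 → slot 10
119: h=5, h2=12, probe 5,4 → slot 4
617: h=4, h2=6, probe 4,10,3 → slot 3
575: h=8 → slot 8
Table: [-, -, -, 617, 119, 717, 167, 247, 575, -, 28, -, 754]

28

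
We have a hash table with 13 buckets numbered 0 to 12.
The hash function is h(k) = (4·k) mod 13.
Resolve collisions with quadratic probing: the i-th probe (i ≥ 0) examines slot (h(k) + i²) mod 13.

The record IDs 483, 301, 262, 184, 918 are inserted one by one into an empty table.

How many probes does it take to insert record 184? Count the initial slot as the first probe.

483: h=8 -> slot 8
301: h=8, probe 8,9 -> slot 9
262: h=8, probe 8,9,12 -> slot 12
184: h=8, probe 8,9,12,4 -> slot 4
918: h=6 -> slot 6
Table: [., ., ., ., 184, ., 918, ., 483, 301, ., ., 262]

4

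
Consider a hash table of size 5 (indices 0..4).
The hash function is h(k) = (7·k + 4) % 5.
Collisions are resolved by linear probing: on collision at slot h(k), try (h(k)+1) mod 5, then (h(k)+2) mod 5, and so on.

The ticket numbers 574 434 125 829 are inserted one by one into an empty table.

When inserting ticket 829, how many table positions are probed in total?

4

574: h=2 => slot 2
434: h=2, probe 2,3 => slot 3
125: h=4 => slot 4
829: h=2, probe 2,3,4,0 => slot 0
Table: [829, —, 574, 434, 125]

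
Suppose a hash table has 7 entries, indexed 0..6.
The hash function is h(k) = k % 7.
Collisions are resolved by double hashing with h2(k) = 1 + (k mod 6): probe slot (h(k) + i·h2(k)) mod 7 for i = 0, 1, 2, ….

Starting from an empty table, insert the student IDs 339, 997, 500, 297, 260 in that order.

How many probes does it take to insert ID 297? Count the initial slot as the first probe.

Insert 339: h=3, slot 3 empty -> index 3.
Insert 997: h=3, h2=2, slot 3 occupied -> index 5.
Insert 500: h=3, h2=3, slot 3 occupied -> index 6.
Insert 297: h=3, h2=4, slot 3 occupied -> index 0.
Insert 260: h=1, slot 1 empty -> index 1.
Table: [297, 260, —, 339, —, 997, 500]

2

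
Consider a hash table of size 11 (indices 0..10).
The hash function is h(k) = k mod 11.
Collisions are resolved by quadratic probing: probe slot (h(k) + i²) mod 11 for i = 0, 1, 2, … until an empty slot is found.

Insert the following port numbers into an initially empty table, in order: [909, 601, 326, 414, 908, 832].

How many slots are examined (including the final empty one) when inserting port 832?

909 hashes to 7; slot 7 is free => place at 7.
601 hashes to 7; 7 taken => place at 8.
326 hashes to 7; 7,8 taken => place at 0.
414 hashes to 7; 7,8,0 taken => place at 5.
908 hashes to 6; slot 6 is free => place at 6.
832 hashes to 7; 7,8,0,5 taken => place at 1.
Table: [326, 832, ., ., ., 414, 908, 909, 601, ., .]

5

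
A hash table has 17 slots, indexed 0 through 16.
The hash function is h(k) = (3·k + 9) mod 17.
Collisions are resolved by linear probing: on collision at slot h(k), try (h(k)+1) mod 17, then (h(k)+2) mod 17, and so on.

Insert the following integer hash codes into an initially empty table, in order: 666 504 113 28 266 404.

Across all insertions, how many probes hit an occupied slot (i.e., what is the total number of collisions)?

6

666: h=1 => slot 1
504: h=8 => slot 8
113: h=8, probe 8,9 => slot 9
28: h=8, probe 8,9,10 => slot 10
266: h=8, probe 8,9,10,11 => slot 11
404: h=14 => slot 14
Table: [∅, 666, ∅, ∅, ∅, ∅, ∅, ∅, 504, 113, 28, 266, ∅, ∅, 404, ∅, ∅]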